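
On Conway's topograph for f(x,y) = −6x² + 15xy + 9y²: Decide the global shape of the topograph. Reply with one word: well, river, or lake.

D = b²−4ac = 15² − 4·(-6)·9 = 441
D = 21² is a perfect square ⇒ form factors over ℤ ⇒ lakes

lake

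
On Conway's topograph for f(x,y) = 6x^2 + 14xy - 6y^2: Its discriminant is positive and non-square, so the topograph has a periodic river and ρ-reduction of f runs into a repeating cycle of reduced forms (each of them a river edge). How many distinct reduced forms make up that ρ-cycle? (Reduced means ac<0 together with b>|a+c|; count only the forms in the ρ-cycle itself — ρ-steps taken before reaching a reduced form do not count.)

D = 340, ⌊√D⌋ = 18
river: ρ → (-6,10,10)
river: ρ → (10,10,-6)
river: ρ → (-6,14,6)
river: ρ → (6,10,-10)
river: ρ → (-10,10,6)
river: ρ → (6,14,-6)
ρ-cycle length = 6 (tail of 0 descent steps not counted)

6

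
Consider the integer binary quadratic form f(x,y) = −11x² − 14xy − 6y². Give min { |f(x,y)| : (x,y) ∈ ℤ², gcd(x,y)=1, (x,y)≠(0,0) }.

translate: b→-8 (≡14 mod 22), so (11,14,6)→(11,-8,3)
flip: (11,-8,3)→(3,8,11)
translate: b→2 (≡8 mod 6), so (3,8,11)→(3,2,6)
reduced (well bottom): (3,2,6) with a≤c, −a<b≤a
well minimum |f| = |-3| = 3 (negative-definite)

3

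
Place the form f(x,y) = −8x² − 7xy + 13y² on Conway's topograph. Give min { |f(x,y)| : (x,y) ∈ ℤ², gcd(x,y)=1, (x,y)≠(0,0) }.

descent: ρ → (13,7,-8)  [lands on river]
river: ρ → (-8,9,12)
river: ρ → (12,15,-5)
river: ρ → (-5,15,12)
river: ρ → (12,9,-8)
river: ρ → (-8,7,13)
river: ρ → (13,19,-2)
river: ρ → (-2,21,3)
river: ρ → (3,21,-2)
river: ρ → (-2,19,13)
closes: descent 1, river 10
min |a| on river = 2

2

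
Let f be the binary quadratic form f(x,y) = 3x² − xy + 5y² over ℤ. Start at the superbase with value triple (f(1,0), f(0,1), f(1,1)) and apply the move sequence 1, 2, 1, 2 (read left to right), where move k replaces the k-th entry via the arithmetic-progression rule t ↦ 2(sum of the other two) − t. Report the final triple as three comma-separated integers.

start (3,5,7) = (f(1,0),f(0,1),f(1,1))
replace slot 1: 2·(5+7) − 3 = 21 → (21,5,7)
replace slot 2: 2·(21+7) − 5 = 51 → (21,51,7)
replace slot 1: 2·(51+7) − 21 = 95 → (95,51,7)
replace slot 2: 2·(95+7) − 51 = 153 → (95,153,7)

95,153,7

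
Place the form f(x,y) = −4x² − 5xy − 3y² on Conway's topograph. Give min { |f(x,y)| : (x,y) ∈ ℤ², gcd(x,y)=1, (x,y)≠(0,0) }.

translate: b→-3 (≡5 mod 8), so (4,5,3)→(4,-3,2)
flip: (4,-3,2)→(2,3,4)
translate: b→-1 (≡3 mod 4), so (2,3,4)→(2,-1,3)
reduced (well bottom): (2,-1,3) with a≤c, −a<b≤a
well minimum |f| = |-2| = 2 (negative-definite)

2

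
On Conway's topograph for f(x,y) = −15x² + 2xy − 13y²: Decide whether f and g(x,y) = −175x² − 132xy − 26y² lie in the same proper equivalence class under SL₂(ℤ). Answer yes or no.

D₁ = -776, D₂ = -776
f is negative-definite; reduce −f:
−f: flip: (15,-2,13)→(13,2,15)
−f: reduced (well bottom): (13,2,15) with a≤c, −a<b≤a
flip sign back: reduced form of f is (-13,-2,-15)
g is negative-definite; reduce −g:
−g: flip: (175,132,26)→(26,-132,175)
−g: translate: b→24 (≡-132 mod 52), so (26,-132,175)→(26,24,13)
−g: flip: (26,24,13)→(13,-24,26)
−g: translate: b→2 (≡-24 mod 26), so (13,-24,26)→(13,2,15)
−g: reduced (well bottom): (13,2,15) with a≤c, −a<b≤a
flip sign back: reduced form of g is (-13,-2,-15)
reduced forms (-13, -2, -15) vs (-13, -2, -15) ⇒ equivalent

yes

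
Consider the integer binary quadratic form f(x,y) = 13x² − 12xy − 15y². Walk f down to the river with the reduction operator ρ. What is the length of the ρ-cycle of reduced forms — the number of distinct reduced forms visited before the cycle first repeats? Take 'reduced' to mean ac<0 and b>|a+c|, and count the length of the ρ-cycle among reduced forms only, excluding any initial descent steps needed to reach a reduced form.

D = 924, ⌊√D⌋ = 30
descent: ρ → (-15,12,13)  [lands on river]
river: ρ → (13,14,-14)
river: ρ → (-14,14,13)
river: ρ → (13,12,-15)
river: ρ → (-15,18,10)
river: ρ → (10,22,-11)
river: ρ → (-11,22,10)
river: ρ → (10,18,-15)
ρ-cycle length = 8 (tail of 1 descent step not counted)

8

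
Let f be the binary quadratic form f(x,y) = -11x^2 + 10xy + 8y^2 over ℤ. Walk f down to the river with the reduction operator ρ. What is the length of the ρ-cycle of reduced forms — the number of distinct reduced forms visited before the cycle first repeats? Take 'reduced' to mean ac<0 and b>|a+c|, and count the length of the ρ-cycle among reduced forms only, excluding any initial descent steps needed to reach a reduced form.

D = 452, ⌊√D⌋ = 21
river: ρ → (8,6,-13)
river: ρ → (-13,20,1)
river: ρ → (1,20,-13)
river: ρ → (-13,6,8)
river: ρ → (8,10,-11)
river: ρ → (-11,12,7)
river: ρ → (7,16,-7)
river: ρ → (-7,12,11)
river: ρ → (11,10,-8)
river: ρ → (-8,6,13)
river: ρ → (13,20,-1)
river: ρ → (-1,20,13)
river: ρ → (13,6,-8)
river: ρ → (-8,10,11)
river: ρ → (11,12,-7)
river: ρ → (-7,16,7)
river: ρ → (7,12,-11)
river: ρ → (-11,10,8)
ρ-cycle length = 18 (tail of 0 descent steps not counted)

18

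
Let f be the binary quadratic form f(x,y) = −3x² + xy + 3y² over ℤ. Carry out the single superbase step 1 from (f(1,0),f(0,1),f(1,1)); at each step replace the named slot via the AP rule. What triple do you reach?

start (-3,3,1) = (f(1,0),f(0,1),f(1,1))
replace slot 1: 2·(3+1) − (-3) = 11 → (11,3,1)

11,3,1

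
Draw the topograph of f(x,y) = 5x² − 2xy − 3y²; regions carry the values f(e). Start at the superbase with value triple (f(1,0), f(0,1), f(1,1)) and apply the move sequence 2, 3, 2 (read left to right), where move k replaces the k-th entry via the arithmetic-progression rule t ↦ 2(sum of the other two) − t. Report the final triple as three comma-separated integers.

start (5,-3,0) = (f(1,0),f(0,1),f(1,1))
replace slot 2: 2·(5+0) − (-3) = 13 → (5,13,0)
replace slot 3: 2·(5+13) − 0 = 36 → (5,13,36)
replace slot 2: 2·(5+36) − 13 = 69 → (5,69,36)

5,69,36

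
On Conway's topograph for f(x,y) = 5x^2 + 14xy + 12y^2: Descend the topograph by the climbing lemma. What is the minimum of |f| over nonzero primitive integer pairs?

translate: b→4 (≡14 mod 10), so (5,14,12)→(5,4,3)
flip: (5,4,3)→(3,-4,5)
translate: b→2 (≡-4 mod 6), so (3,-4,5)→(3,2,4)
reduced (well bottom): (3,2,4) with a≤c, −a<b≤a
well minimum = a = 3

3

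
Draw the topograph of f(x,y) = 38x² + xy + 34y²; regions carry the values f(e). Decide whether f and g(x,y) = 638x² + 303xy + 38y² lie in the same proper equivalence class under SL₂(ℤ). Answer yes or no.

D₁ = -5167, D₂ = -5167
f: flip: (38,1,34)→(34,-1,38)
f: reduced (well bottom): (34,-1,38) with a≤c, −a<b≤a
g: flip: (638,303,38)→(38,-303,638)
g: translate: b→1 (≡-303 mod 76), so (38,-303,638)→(38,1,34)
g: flip: (38,1,34)→(34,-1,38)
g: reduced (well bottom): (34,-1,38) with a≤c, −a<b≤a
reduced forms (34, -1, 38) vs (34, -1, 38) ⇒ equivalent

yes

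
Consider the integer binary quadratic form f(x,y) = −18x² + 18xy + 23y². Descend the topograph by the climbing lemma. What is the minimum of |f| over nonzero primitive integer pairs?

river: ρ → (23,28,-13)
river: ρ → (-13,24,27)
river: ρ → (27,30,-10)
river: ρ → (-10,30,27)
river: ρ → (27,24,-13)
river: ρ → (-13,28,23)
river: ρ → (23,18,-18)
river: ρ → (-18,18,23)
closes: descent 0, river 8
min |a| on river = 10

10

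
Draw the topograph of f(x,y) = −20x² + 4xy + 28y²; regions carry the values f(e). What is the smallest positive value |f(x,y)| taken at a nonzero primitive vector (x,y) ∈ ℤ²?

descent: ρ → (28,-4,-20)
descent: ρ → (-20,44,4)  [lands on river]
river: ρ → (4,44,-20)
river: ρ → (-20,36,12)
river: ρ → (12,36,-20)
closes: descent 2, river 4
min |a| on river = 4

4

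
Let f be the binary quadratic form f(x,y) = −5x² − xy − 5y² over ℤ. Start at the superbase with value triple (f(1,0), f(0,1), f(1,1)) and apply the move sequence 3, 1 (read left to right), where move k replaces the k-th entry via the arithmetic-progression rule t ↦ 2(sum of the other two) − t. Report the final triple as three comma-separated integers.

start (-5,-5,-11) = (f(1,0),f(0,1),f(1,1))
replace slot 3: 2·((-5)+(-5)) − (-11) = -9 → (-5,-5,-9)
replace slot 1: 2·((-5)+(-9)) − (-5) = -23 → (-23,-5,-9)

-23,-5,-9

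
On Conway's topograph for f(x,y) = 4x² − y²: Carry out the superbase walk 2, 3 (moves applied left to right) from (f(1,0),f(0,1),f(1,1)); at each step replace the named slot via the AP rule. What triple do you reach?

start (4,-1,3) = (f(1,0),f(0,1),f(1,1))
replace slot 2: 2·(4+3) − (-1) = 15 → (4,15,3)
replace slot 3: 2·(4+15) − 3 = 35 → (4,15,35)

4,15,35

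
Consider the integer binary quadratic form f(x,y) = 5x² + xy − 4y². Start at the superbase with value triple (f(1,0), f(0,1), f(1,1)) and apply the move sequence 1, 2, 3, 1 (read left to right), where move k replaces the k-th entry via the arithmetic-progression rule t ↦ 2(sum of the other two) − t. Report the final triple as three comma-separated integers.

start (5,-4,2) = (f(1,0),f(0,1),f(1,1))
replace slot 1: 2·((-4)+2) − 5 = -9 → (-9,-4,2)
replace slot 2: 2·((-9)+2) − (-4) = -10 → (-9,-10,2)
replace slot 3: 2·((-9)+(-10)) − 2 = -40 → (-9,-10,-40)
replace slot 1: 2·((-10)+(-40)) − (-9) = -91 → (-91,-10,-40)

-91,-10,-40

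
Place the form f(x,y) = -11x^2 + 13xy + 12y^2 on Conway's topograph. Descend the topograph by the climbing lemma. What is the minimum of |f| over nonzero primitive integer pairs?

river: ρ → (12,11,-12)
river: ρ → (-12,13,11)
river: ρ → (11,9,-14)
river: ρ → (-14,19,6)
river: ρ → (6,17,-17)
river: ρ → (-17,17,6)
river: ρ → (6,19,-14)
river: ρ → (-14,9,11)
river: ρ → (11,13,-12)
river: ρ → (-12,11,12)
river: ρ → (12,13,-11)
river: ρ → (-11,9,14)
river: ρ → (14,19,-6)
river: ρ → (-6,17,17)
river: ρ → (17,17,-6)
river: ρ → (-6,19,14)
river: ρ → (14,9,-11)
river: ρ → (-11,13,12)
closes: descent 0, river 18
min |a| on river = 6

6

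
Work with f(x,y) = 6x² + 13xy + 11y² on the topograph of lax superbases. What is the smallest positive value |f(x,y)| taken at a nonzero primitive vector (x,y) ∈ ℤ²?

translate: b→1 (≡13 mod 12), so (6,13,11)→(6,1,4)
flip: (6,1,4)→(4,-1,6)
reduced (well bottom): (4,-1,6) with a≤c, −a<b≤a
well minimum = a = 4

4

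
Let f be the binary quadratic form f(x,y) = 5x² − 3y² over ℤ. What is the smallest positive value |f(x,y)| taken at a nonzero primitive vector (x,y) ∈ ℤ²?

descent: ρ → (-3,6,2)  [lands on river]
river: ρ → (2,6,-3)
closes: descent 1, river 2
min |a| on river = 2

2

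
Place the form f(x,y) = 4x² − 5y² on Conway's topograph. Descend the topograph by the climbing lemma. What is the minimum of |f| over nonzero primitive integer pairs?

descent: ρ → (-5,0,4)
descent: ρ → (4,8,-1)  [lands on river]
river: ρ → (-1,8,4)
closes: descent 2, river 2
min |a| on river = 1

1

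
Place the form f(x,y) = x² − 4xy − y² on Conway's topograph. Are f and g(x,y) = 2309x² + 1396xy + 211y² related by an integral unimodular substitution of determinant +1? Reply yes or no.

D₁ = 20, D₂ = 20
river cycle of f (length 2): (-1, 4, 1), (1, 4, -1)
river cycle of g (length 2): (1, 4, -1), (-1, 4, 1)
cycles coincide ⇒ equivalent

yes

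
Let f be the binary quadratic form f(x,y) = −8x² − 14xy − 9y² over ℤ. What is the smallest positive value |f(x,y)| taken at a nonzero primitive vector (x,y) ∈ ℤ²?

translate: b→-2 (≡14 mod 16), so (8,14,9)→(8,-2,3)
flip: (8,-2,3)→(3,2,8)
reduced (well bottom): (3,2,8) with a≤c, −a<b≤a
well minimum |f| = |-3| = 3 (negative-definite)

3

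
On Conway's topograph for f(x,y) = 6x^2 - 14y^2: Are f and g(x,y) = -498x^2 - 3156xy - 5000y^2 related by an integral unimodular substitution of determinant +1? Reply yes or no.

D₁ = 336, D₂ = 336
river cycle of f (length 6): (6, 12, -8), (-8, 4, 10), (10, 16, -2), (-2, 16, 10), (10, 4, -8), (-8, 12, 6)
river cycle of g (length 6): (6, 12, -8), (-8, 4, 10), (10, 16, -2), (-2, 16, 10), (10, 4, -8), (-8, 12, 6)
cycles coincide ⇒ equivalent

yes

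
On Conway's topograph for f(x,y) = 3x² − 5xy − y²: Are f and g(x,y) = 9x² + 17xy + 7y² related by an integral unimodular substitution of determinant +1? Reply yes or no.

D₁ = 37, D₂ = 37
river cycle of f (length 6): (-1, 5, 3), (3, 1, -3), (-3, 5, 1), (1, 5, -3), (-3, 1, 3), (3, 5, -1)
river cycle of g (length 6): (-1, 5, 3), (3, 1, -3), (-3, 5, 1), (1, 5, -3), (-3, 1, 3), (3, 5, -1)
cycles coincide ⇒ equivalent

yes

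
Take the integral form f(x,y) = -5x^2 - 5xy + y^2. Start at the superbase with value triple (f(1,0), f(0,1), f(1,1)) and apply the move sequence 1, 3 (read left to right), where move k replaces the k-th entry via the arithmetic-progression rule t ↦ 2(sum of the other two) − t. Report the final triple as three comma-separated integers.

start (-5,1,-9) = (f(1,0),f(0,1),f(1,1))
replace slot 1: 2·(1+(-9)) − (-5) = -11 → (-11,1,-9)
replace slot 3: 2·((-11)+1) − (-9) = -11 → (-11,1,-11)

-11,1,-11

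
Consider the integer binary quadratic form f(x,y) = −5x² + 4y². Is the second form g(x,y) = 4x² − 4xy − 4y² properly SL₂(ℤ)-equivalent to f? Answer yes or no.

D₁ = 80, D₂ = 80
river cycle of f (length 2): (4, 8, -1), (-1, 8, 4)
river cycle of g (length 2): (-4, 4, 4), (4, 4, -4)
cycles differ ⇒ inequivalent

no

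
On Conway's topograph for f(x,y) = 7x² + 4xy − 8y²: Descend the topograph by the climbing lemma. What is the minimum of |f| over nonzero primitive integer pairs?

river: ρ → (-8,12,3)
river: ρ → (3,12,-8)
river: ρ → (-8,4,7)
river: ρ → (7,10,-5)
river: ρ → (-5,10,7)
river: ρ → (7,4,-8)
closes: descent 0, river 6
min |a| on river = 3

3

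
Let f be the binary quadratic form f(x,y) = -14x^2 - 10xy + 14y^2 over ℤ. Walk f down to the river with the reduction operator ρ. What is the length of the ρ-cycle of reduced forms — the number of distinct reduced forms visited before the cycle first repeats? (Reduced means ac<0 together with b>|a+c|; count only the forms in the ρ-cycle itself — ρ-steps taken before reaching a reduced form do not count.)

D = 884, ⌊√D⌋ = 29
descent: ρ → (14,10,-14)  [lands on river]
river: ρ → (-14,18,10)
river: ρ → (10,22,-10)
river: ρ → (-10,18,14)
ρ-cycle length = 4 (tail of 1 descent step not counted)

4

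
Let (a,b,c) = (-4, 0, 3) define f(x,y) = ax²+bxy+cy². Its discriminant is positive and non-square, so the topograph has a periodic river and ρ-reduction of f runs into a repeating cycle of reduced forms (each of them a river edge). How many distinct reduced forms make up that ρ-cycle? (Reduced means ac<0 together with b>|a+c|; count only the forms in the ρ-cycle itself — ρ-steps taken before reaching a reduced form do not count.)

D = 48, ⌊√D⌋ = 6
descent: ρ → (3,6,-1)  [lands on river]
river: ρ → (-1,6,3)
ρ-cycle length = 2 (tail of 1 descent step not counted)

2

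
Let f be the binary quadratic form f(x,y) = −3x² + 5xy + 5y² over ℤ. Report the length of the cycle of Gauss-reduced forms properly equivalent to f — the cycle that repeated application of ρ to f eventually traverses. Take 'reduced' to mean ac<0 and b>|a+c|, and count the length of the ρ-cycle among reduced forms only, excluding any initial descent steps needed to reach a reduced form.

D = 85, ⌊√D⌋ = 9
river: ρ → (5,5,-3)
river: ρ → (-3,7,3)
river: ρ → (3,5,-5)
river: ρ → (-5,5,3)
river: ρ → (3,7,-3)
river: ρ → (-3,5,5)
ρ-cycle length = 6 (tail of 0 descent steps not counted)

6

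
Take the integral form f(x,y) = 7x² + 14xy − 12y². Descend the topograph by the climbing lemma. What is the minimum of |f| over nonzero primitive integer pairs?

river: ρ → (-12,10,9)
river: ρ → (9,8,-13)
river: ρ → (-13,18,4)
river: ρ → (4,22,-3)
river: ρ → (-3,20,11)
river: ρ → (11,2,-12)
river: ρ → (-12,22,1)
river: ρ → (1,22,-12)
river: ρ → (-12,2,11)
river: ρ → (11,20,-3)
river: ρ → (-3,22,4)
river: ρ → (4,18,-13)
river: ρ → (-13,8,9)
river: ρ → (9,10,-12)
river: ρ → (-12,14,7)
river: ρ → (7,14,-12)
closes: descent 0, river 16
min |a| on river = 1

1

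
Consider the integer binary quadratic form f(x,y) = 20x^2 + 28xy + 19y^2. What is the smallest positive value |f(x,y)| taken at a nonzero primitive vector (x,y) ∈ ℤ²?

translate: b→-12 (≡28 mod 40), so (20,28,19)→(20,-12,11)
flip: (20,-12,11)→(11,12,20)
translate: b→-10 (≡12 mod 22), so (11,12,20)→(11,-10,19)
reduced (well bottom): (11,-10,19) with a≤c, −a<b≤a
well minimum = a = 11

11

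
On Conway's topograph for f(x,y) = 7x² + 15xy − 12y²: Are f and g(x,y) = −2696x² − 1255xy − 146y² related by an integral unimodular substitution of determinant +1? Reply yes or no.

D₁ = 561, D₂ = 561
river cycle of f (length 16): (-12, 9, 10), (10, 11, -11), (-11, 11, 10), (10, 9, -12), (-12, 15, 7), (7, 13, -14), (-14, 15, 6), (6, 21, -5), (-5, 19, 10), (10, 21, -3), … (6 more)
river cycle of g (length 16): (-12, 9, 10), (10, 11, -11), (-11, 11, 10), (10, 9, -12), (-12, 15, 7), (7, 13, -14), (-14, 15, 6), (6, 21, -5), (-5, 19, 10), (10, 21, -3), … (6 more)
cycles coincide ⇒ equivalent

yes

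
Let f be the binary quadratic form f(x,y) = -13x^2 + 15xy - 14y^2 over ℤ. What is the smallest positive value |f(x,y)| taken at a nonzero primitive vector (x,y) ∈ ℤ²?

translate: b→11 (≡-15 mod 26), so (13,-15,14)→(13,11,12)
flip: (13,11,12)→(12,-11,13)
reduced (well bottom): (12,-11,13) with a≤c, −a<b≤a
well minimum |f| = |-12| = 12 (negative-definite)

12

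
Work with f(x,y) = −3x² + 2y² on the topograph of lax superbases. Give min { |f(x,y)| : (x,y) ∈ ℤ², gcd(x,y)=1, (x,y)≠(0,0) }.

descent: ρ → (2,4,-1)  [lands on river]
river: ρ → (-1,4,2)
closes: descent 1, river 2
min |a| on river = 1

1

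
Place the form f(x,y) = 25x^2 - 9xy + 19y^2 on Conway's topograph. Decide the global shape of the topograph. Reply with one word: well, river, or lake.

D = b²−4ac = (-9)² − 4·25·19 = -1819
D < 0 ⇒ definite ⇒ every region one sign ⇒ single well

well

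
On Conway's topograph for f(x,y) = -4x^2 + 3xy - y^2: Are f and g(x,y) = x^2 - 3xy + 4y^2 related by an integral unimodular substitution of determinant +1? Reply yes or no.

D₁ = -7, D₂ = -7
f is negative-definite; reduce −f:
−f: flip: (4,-3,1)→(1,3,4)
−f: translate: b→1 (≡3 mod 2), so (1,3,4)→(1,1,2)
−f: reduced (well bottom): (1,1,2) with a≤c, −a<b≤a
flip sign back: reduced form of f is (-1,-1,-2)
g: translate: b→1 (≡-3 mod 2), so (1,-3,4)→(1,1,2)
g: reduced (well bottom): (1,1,2) with a≤c, −a<b≤a
reduced forms (-1, -1, -2) vs (1, 1, 2) ⇒ inequivalent

no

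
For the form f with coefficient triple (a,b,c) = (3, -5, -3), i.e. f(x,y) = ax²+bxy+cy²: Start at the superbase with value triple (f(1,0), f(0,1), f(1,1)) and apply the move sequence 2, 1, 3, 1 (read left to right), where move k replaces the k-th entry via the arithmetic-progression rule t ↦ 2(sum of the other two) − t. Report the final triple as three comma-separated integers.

start (3,-3,-5) = (f(1,0),f(0,1),f(1,1))
replace slot 2: 2·(3+(-5)) − (-3) = -1 → (3,-1,-5)
replace slot 1: 2·((-1)+(-5)) − 3 = -15 → (-15,-1,-5)
replace slot 3: 2·((-15)+(-1)) − (-5) = -27 → (-15,-1,-27)
replace slot 1: 2·((-1)+(-27)) − (-15) = -41 → (-41,-1,-27)

-41,-1,-27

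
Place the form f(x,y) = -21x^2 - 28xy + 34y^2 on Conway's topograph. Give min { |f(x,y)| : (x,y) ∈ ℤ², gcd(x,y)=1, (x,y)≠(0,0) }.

descent: ρ → (34,28,-21)  [lands on river]
river: ρ → (-21,56,6)
river: ρ → (6,52,-39)
river: ρ → (-39,26,19)
river: ρ → (19,50,-15)
river: ρ → (-15,40,34)
closes: descent 1, river 6
min |a| on river = 6

6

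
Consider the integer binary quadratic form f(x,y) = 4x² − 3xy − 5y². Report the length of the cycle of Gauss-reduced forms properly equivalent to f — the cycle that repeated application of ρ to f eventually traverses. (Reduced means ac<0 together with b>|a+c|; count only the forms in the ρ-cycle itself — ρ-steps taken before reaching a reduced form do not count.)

D = 89, ⌊√D⌋ = 9
descent: ρ → (-5,3,4)  [lands on river]
river: ρ → (4,5,-4)
river: ρ → (-4,3,5)
river: ρ → (5,7,-2)
river: ρ → (-2,9,1)
river: ρ → (1,9,-2)
river: ρ → (-2,7,5)
river: ρ → (5,3,-4)
river: ρ → (-4,5,4)
river: ρ → (4,3,-5)
river: ρ → (-5,7,2)
river: ρ → (2,9,-1)
river: ρ → (-1,9,2)
river: ρ → (2,7,-5)
ρ-cycle length = 14 (tail of 1 descent step not counted)

14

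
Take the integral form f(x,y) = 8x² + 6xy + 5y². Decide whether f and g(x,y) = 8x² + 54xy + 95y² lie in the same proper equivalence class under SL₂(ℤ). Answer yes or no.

D₁ = -124, D₂ = -124
f: flip: (8,6,5)→(5,-6,8)
f: translate: b→4 (≡-6 mod 10), so (5,-6,8)→(5,4,7)
f: reduced (well bottom): (5,4,7) with a≤c, −a<b≤a
g: translate: b→6 (≡54 mod 16), so (8,54,95)→(8,6,5)
g: flip: (8,6,5)→(5,-6,8)
g: translate: b→4 (≡-6 mod 10), so (5,-6,8)→(5,4,7)
g: reduced (well bottom): (5,4,7) with a≤c, −a<b≤a
reduced forms (5, 4, 7) vs (5, 4, 7) ⇒ equivalent

yes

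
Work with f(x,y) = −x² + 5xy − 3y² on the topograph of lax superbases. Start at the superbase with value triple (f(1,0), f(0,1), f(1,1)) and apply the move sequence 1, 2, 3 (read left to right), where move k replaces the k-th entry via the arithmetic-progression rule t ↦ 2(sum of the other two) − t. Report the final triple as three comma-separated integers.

start (-1,-3,1) = (f(1,0),f(0,1),f(1,1))
replace slot 1: 2·((-3)+1) − (-1) = -3 → (-3,-3,1)
replace slot 2: 2·((-3)+1) − (-3) = -1 → (-3,-1,1)
replace slot 3: 2·((-3)+(-1)) − 1 = -9 → (-3,-1,-9)

-3,-1,-9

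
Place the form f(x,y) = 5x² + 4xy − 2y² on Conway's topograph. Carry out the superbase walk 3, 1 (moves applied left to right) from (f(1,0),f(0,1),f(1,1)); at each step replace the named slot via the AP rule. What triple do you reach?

start (5,-2,7) = (f(1,0),f(0,1),f(1,1))
replace slot 3: 2·(5+(-2)) − 7 = -1 → (5,-2,-1)
replace slot 1: 2·((-2)+(-1)) − 5 = -11 → (-11,-2,-1)

-11,-2,-1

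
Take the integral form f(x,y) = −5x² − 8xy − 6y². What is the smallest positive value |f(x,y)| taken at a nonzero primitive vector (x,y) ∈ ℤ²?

translate: b→-2 (≡8 mod 10), so (5,8,6)→(5,-2,3)
flip: (5,-2,3)→(3,2,5)
reduced (well bottom): (3,2,5) with a≤c, −a<b≤a
well minimum |f| = |-3| = 3 (negative-definite)

3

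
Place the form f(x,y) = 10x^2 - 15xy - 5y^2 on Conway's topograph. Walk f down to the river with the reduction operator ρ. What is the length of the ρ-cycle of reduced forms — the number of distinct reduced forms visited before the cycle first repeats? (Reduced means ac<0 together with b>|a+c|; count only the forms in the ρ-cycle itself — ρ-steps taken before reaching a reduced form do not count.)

D = 425, ⌊√D⌋ = 20
descent: ρ → (-5,15,10)  [lands on river]
river: ρ → (10,5,-10)
river: ρ → (-10,15,5)
river: ρ → (5,15,-10)
river: ρ → (-10,5,10)
river: ρ → (10,15,-5)
ρ-cycle length = 6 (tail of 1 descent step not counted)

6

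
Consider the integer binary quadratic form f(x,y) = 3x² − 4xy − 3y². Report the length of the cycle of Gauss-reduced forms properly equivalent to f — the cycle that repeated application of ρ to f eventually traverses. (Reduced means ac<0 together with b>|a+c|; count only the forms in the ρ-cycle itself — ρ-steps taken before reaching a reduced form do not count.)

D = 52, ⌊√D⌋ = 7
descent: ρ → (-3,4,3)  [lands on river]
river: ρ → (3,2,-4)
river: ρ → (-4,6,1)
river: ρ → (1,6,-4)
river: ρ → (-4,2,3)
river: ρ → (3,4,-3)
river: ρ → (-3,2,4)
river: ρ → (4,6,-1)
river: ρ → (-1,6,4)
river: ρ → (4,2,-3)
ρ-cycle length = 10 (tail of 1 descent step not counted)

10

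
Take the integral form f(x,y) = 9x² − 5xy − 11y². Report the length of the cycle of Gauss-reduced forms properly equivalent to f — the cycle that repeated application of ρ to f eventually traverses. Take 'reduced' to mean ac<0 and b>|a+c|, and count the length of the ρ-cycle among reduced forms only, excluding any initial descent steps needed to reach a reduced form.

D = 421, ⌊√D⌋ = 20
descent: ρ → (-11,5,9)  [lands on river]
river: ρ → (9,13,-7)
river: ρ → (-7,15,7)
river: ρ → (7,13,-9)
river: ρ → (-9,5,11)
river: ρ → (11,17,-3)
river: ρ → (-3,19,5)
river: ρ → (5,11,-15)
river: ρ → (-15,19,1)
river: ρ → (1,19,-15)
river: ρ → (-15,11,5)
river: ρ → (5,19,-3)
river: ρ → (-3,17,11)
river: ρ → (11,5,-9)
river: ρ → (-9,13,7)
river: ρ → (7,15,-7)
river: ρ → (-7,13,9)
river: ρ → (9,5,-11)
river: ρ → (-11,17,3)
river: ρ → (3,19,-5)
river: ρ → (-5,11,15)
river: ρ → (15,19,-1)
river: ρ → (-1,19,15)
river: ρ → (15,11,-5)
river: ρ → (-5,19,3)
river: ρ → (3,17,-11)
ρ-cycle length = 26 (tail of 1 descent step not counted)

26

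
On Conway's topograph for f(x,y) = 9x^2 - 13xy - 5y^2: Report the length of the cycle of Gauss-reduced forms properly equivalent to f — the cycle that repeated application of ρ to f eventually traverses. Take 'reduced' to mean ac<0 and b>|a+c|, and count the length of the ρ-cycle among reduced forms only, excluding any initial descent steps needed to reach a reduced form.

D = 349, ⌊√D⌋ = 18
descent: ρ → (-5,13,9)  [lands on river]
river: ρ → (9,5,-9)
river: ρ → (-9,13,5)
river: ρ → (5,17,-3)
river: ρ → (-3,13,15)
river: ρ → (15,17,-1)
river: ρ → (-1,17,15)
river: ρ → (15,13,-3)
river: ρ → (-3,17,5)
river: ρ → (5,13,-9)
river: ρ → (-9,5,9)
river: ρ → (9,13,-5)
river: ρ → (-5,17,3)
river: ρ → (3,13,-15)
river: ρ → (-15,17,1)
river: ρ → (1,17,-15)
river: ρ → (-15,13,3)
river: ρ → (3,17,-5)
ρ-cycle length = 18 (tail of 1 descent step not counted)

18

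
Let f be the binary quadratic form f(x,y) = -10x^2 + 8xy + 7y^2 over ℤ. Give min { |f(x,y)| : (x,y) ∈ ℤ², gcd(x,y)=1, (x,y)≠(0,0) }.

river: ρ → (7,6,-11)
river: ρ → (-11,16,2)
river: ρ → (2,16,-11)
river: ρ → (-11,6,7)
river: ρ → (7,8,-10)
river: ρ → (-10,12,5)
river: ρ → (5,18,-1)
river: ρ → (-1,18,5)
river: ρ → (5,12,-10)
river: ρ → (-10,8,7)
closes: descent 0, river 10
min |a| on river = 1

1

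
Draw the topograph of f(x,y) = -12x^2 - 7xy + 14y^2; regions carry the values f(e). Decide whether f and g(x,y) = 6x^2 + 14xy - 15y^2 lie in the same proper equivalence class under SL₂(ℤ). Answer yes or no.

D₁ = 721, D₂ = 556
discriminants differ ⇒ not SL₂(ℤ)-equivalent

no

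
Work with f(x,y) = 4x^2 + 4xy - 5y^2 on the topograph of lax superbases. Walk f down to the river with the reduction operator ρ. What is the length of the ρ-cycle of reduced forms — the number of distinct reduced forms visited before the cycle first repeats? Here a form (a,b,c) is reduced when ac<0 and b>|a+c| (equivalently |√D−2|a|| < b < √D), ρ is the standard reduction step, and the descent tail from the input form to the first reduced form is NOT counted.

D = 96, ⌊√D⌋ = 9
river: ρ → (-5,6,3)
river: ρ → (3,6,-5)
river: ρ → (-5,4,4)
river: ρ → (4,4,-5)
ρ-cycle length = 4 (tail of 0 descent steps not counted)

4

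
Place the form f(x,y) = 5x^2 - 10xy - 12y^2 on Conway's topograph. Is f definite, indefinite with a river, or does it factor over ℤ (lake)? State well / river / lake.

D = b²−4ac = (-10)² − 4·5·(-12) = 340
D > 0 non-square ⇒ indefinite ⇒ periodic river

river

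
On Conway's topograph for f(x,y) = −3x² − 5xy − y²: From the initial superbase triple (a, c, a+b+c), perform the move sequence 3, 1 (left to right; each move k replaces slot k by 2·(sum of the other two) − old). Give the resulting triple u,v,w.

start (-3,-1,-9) = (f(1,0),f(0,1),f(1,1))
replace slot 3: 2·((-3)+(-1)) − (-9) = 1 → (-3,-1,1)
replace slot 1: 2·((-1)+1) − (-3) = 3 → (3,-1,1)

3,-1,1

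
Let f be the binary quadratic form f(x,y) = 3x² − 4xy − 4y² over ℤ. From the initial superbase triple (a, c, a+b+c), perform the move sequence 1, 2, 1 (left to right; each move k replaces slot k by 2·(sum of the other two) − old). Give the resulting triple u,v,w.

start (3,-4,-5) = (f(1,0),f(0,1),f(1,1))
replace slot 1: 2·((-4)+(-5)) − 3 = -21 → (-21,-4,-5)
replace slot 2: 2·((-21)+(-5)) − (-4) = -48 → (-21,-48,-5)
replace slot 1: 2·((-48)+(-5)) − (-21) = -85 → (-85,-48,-5)

-85,-48,-5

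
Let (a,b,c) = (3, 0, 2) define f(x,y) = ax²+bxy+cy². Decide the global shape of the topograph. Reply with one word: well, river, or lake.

D = b²−4ac = 0² − 4·3·2 = -24
D < 0 ⇒ definite ⇒ every region one sign ⇒ single well

well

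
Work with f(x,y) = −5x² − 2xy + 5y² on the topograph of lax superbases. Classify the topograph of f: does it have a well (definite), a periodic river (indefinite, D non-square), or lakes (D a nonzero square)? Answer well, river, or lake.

D = b²−4ac = (-2)² − 4·(-5)·5 = 104
D > 0 non-square ⇒ indefinite ⇒ periodic river

river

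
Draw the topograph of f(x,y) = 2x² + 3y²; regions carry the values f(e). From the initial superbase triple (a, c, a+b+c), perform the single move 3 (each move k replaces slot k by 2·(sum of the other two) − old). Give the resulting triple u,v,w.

start (2,3,5) = (f(1,0),f(0,1),f(1,1))
replace slot 3: 2·(2+3) − 5 = 5 → (2,3,5)

2,3,5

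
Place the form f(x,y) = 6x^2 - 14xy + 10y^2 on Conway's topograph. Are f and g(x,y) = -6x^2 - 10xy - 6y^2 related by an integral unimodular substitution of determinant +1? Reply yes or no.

D₁ = -44, D₂ = -44
f: translate: b→-2 (≡-14 mod 12), so (6,-14,10)→(6,-2,2)
f: flip: (6,-2,2)→(2,2,6)
f: reduced (well bottom): (2,2,6) with a≤c, −a<b≤a
g is negative-definite; reduce −g:
−g: translate: b→-2 (≡10 mod 12), so (6,10,6)→(6,-2,2)
−g: flip: (6,-2,2)→(2,2,6)
−g: reduced (well bottom): (2,2,6) with a≤c, −a<b≤a
flip sign back: reduced form of g is (-2,-2,-6)
reduced forms (2, 2, 6) vs (-2, -2, -6) ⇒ inequivalent

no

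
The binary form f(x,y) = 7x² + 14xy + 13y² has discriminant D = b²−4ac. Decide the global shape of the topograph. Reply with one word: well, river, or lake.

D = b²−4ac = 14² − 4·7·13 = -168
D < 0 ⇒ definite ⇒ every region one sign ⇒ single well

well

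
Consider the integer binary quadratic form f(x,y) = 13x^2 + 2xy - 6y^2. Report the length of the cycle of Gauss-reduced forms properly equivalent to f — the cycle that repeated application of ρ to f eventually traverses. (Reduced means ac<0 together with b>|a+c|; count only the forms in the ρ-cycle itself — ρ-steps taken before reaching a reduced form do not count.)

D = 316, ⌊√D⌋ = 17
descent: ρ → (-6,10,9)  [lands on river]
river: ρ → (9,8,-7)
river: ρ → (-7,6,10)
river: ρ → (10,14,-3)
river: ρ → (-3,16,5)
river: ρ → (5,14,-6)
ρ-cycle length = 6 (tail of 1 descent step not counted)

6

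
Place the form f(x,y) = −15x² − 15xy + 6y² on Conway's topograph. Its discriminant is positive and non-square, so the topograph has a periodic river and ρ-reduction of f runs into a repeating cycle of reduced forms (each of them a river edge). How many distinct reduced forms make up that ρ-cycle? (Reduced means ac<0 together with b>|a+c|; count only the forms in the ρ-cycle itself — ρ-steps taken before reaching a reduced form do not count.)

D = 585, ⌊√D⌋ = 24
descent: ρ → (6,15,-15)  [lands on river]
river: ρ → (-15,15,6)
river: ρ → (6,21,-6)
river: ρ → (-6,15,15)
river: ρ → (15,15,-6)
river: ρ → (-6,21,6)
ρ-cycle length = 6 (tail of 1 descent step not counted)

6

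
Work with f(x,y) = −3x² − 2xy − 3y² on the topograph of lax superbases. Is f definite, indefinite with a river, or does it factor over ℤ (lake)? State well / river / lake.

D = b²−4ac = (-2)² − 4·(-3)·(-3) = -32
D < 0 ⇒ definite ⇒ every region one sign ⇒ single well

well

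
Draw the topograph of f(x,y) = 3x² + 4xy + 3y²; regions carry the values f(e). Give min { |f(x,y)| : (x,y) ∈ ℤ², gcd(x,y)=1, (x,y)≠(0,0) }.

translate: b→-2 (≡4 mod 6), so (3,4,3)→(3,-2,2)
flip: (3,-2,2)→(2,2,3)
reduced (well bottom): (2,2,3) with a≤c, −a<b≤a
well minimum = a = 2

2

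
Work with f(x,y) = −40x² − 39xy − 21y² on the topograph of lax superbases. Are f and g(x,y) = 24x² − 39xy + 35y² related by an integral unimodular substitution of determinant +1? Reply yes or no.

D₁ = -1839, D₂ = -1839
f is negative-definite; reduce −f:
−f: flip: (40,39,21)→(21,-39,40)
−f: translate: b→3 (≡-39 mod 42), so (21,-39,40)→(21,3,22)
−f: reduced (well bottom): (21,3,22) with a≤c, −a<b≤a
flip sign back: reduced form of f is (-21,-3,-22)
g: translate: b→9 (≡-39 mod 48), so (24,-39,35)→(24,9,20)
g: flip: (24,9,20)→(20,-9,24)
g: reduced (well bottom): (20,-9,24) with a≤c, −a<b≤a
reduced forms (-21, -3, -22) vs (20, -9, 24) ⇒ inequivalent

no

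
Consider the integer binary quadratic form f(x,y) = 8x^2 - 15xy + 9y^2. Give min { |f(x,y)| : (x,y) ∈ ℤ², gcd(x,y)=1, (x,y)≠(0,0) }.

translate: b→1 (≡-15 mod 16), so (8,-15,9)→(8,1,2)
flip: (8,1,2)→(2,-1,8)
reduced (well bottom): (2,-1,8) with a≤c, −a<b≤a
well minimum = a = 2

2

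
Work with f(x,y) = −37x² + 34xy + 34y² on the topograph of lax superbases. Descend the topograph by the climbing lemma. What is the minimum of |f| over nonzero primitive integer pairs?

river: ρ → (34,34,-37)
river: ρ → (-37,40,31)
river: ρ → (31,22,-46)
river: ρ → (-46,70,7)
river: ρ → (7,70,-46)
river: ρ → (-46,22,31)
river: ρ → (31,40,-37)
river: ρ → (-37,34,34)
closes: descent 0, river 8
min |a| on river = 7

7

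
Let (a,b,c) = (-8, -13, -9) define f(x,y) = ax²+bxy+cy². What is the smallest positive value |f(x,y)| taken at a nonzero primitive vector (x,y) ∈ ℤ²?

translate: b→-3 (≡13 mod 16), so (8,13,9)→(8,-3,4)
flip: (8,-3,4)→(4,3,8)
reduced (well bottom): (4,3,8) with a≤c, −a<b≤a
well minimum |f| = |-4| = 4 (negative-definite)

4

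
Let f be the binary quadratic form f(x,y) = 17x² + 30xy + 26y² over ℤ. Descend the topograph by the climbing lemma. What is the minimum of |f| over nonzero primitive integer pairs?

translate: b→-4 (≡30 mod 34), so (17,30,26)→(17,-4,13)
flip: (17,-4,13)→(13,4,17)
reduced (well bottom): (13,4,17) with a≤c, −a<b≤a
well minimum = a = 13

13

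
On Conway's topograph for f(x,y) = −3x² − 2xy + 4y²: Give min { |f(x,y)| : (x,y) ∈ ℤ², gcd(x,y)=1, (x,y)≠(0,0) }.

descent: ρ → (4,2,-3)  [lands on river]
river: ρ → (-3,4,3)
river: ρ → (3,2,-4)
river: ρ → (-4,6,1)
river: ρ → (1,6,-4)
river: ρ → (-4,2,3)
river: ρ → (3,4,-3)
river: ρ → (-3,2,4)
river: ρ → (4,6,-1)
river: ρ → (-1,6,4)
closes: descent 1, river 10
min |a| on river = 1

1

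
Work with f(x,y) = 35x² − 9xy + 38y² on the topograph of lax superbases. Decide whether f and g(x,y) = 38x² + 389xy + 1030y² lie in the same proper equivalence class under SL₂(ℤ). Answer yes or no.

D₁ = -5239, D₂ = -5239
f: reduced (well bottom): (35,-9,38) with a≤c, −a<b≤a
g: translate: b→9 (≡389 mod 76), so (38,389,1030)→(38,9,35)
g: flip: (38,9,35)→(35,-9,38)
g: reduced (well bottom): (35,-9,38) with a≤c, −a<b≤a
reduced forms (35, -9, 38) vs (35, -9, 38) ⇒ equivalent

yes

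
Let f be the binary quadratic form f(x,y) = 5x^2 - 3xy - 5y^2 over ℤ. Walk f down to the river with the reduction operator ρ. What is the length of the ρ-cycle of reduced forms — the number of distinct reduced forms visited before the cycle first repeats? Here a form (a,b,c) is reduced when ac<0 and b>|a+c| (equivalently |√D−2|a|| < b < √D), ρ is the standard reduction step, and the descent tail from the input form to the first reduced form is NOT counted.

D = 109, ⌊√D⌋ = 10
descent: ρ → (-5,3,5)  [lands on river]
river: ρ → (5,7,-3)
river: ρ → (-3,5,7)
river: ρ → (7,9,-1)
river: ρ → (-1,9,7)
river: ρ → (7,5,-3)
river: ρ → (-3,7,5)
river: ρ → (5,3,-5)
river: ρ → (-5,7,3)
river: ρ → (3,5,-7)
river: ρ → (-7,9,1)
river: ρ → (1,9,-7)
river: ρ → (-7,5,3)
river: ρ → (3,7,-5)
ρ-cycle length = 14 (tail of 1 descent step not counted)

14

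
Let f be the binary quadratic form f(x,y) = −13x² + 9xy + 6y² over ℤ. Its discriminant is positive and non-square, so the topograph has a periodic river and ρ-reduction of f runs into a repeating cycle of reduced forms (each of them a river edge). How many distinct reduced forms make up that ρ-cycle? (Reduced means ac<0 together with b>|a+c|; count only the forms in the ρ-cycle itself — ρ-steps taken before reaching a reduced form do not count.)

D = 393, ⌊√D⌋ = 19
river: ρ → (6,15,-7)
river: ρ → (-7,13,8)
river: ρ → (8,19,-1)
river: ρ → (-1,19,8)
river: ρ → (8,13,-7)
river: ρ → (-7,15,6)
river: ρ → (6,9,-13)
river: ρ → (-13,17,2)
river: ρ → (2,19,-4)
river: ρ → (-4,13,14)
river: ρ → (14,15,-3)
river: ρ → (-3,15,14)
river: ρ → (14,13,-4)
river: ρ → (-4,19,2)
river: ρ → (2,17,-13)
river: ρ → (-13,9,6)
ρ-cycle length = 16 (tail of 0 descent steps not counted)

16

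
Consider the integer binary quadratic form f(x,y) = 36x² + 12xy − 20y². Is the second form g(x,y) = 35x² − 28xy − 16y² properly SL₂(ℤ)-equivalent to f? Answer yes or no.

D₁ = 3024, D₂ = 3024
river cycle of f (length 4): (-20, 28, 28), (28, 28, -20), (-20, 52, 4), (4, 52, -20)
river cycle of g (length 6): (-16, 28, 35), (35, 42, -9), (-9, 48, 20), (20, 32, -25), (-25, 18, 27), (27, 36, -16)
cycles differ ⇒ inequivalent

no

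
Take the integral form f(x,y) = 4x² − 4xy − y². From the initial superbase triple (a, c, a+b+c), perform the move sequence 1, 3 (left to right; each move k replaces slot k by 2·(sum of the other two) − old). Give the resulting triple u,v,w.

start (4,-1,-1) = (f(1,0),f(0,1),f(1,1))
replace slot 1: 2·((-1)+(-1)) − 4 = -8 → (-8,-1,-1)
replace slot 3: 2·((-8)+(-1)) − (-1) = -17 → (-8,-1,-17)

-8,-1,-17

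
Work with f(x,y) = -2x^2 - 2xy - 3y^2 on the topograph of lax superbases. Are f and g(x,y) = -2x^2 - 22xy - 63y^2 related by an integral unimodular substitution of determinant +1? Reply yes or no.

D₁ = -20, D₂ = -20
f is negative-definite; reduce −f:
−f: reduced (well bottom): (2,2,3) with a≤c, −a<b≤a
flip sign back: reduced form of f is (-2,-2,-3)
g is negative-definite; reduce −g:
−g: translate: b→2 (≡22 mod 4), so (2,22,63)→(2,2,3)
−g: reduced (well bottom): (2,2,3) with a≤c, −a<b≤a
flip sign back: reduced form of g is (-2,-2,-3)
reduced forms (-2, -2, -3) vs (-2, -2, -3) ⇒ equivalent

yes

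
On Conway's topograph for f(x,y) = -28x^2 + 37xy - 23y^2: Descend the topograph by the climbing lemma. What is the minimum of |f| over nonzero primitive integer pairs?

translate: b→19 (≡-37 mod 56), so (28,-37,23)→(28,19,14)
flip: (28,19,14)→(14,-19,28)
translate: b→9 (≡-19 mod 28), so (14,-19,28)→(14,9,23)
reduced (well bottom): (14,9,23) with a≤c, −a<b≤a
well minimum |f| = |-14| = 14 (negative-definite)

14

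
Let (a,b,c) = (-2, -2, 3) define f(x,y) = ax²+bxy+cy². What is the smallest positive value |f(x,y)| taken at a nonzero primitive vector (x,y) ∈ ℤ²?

descent: ρ → (3,2,-2)  [lands on river]
river: ρ → (-2,2,3)
river: ρ → (3,4,-1)
river: ρ → (-1,4,3)
closes: descent 1, river 4
min |a| on river = 1

1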